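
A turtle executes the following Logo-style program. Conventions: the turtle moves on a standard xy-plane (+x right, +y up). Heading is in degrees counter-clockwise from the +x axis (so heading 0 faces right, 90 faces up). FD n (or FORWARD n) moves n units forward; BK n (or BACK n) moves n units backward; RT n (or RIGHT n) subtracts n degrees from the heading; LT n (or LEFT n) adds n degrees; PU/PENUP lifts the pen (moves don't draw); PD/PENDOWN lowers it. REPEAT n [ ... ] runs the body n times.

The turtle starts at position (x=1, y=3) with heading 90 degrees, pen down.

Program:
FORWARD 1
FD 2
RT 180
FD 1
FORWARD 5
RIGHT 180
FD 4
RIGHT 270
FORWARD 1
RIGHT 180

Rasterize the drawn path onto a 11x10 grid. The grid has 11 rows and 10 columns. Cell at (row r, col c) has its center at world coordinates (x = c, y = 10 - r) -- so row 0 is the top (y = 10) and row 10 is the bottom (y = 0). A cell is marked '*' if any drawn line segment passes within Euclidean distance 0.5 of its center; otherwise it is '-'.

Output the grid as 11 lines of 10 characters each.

Answer: ----------
----------
----------
----------
-*--------
-*--------
**--------
-*--------
-*--------
-*--------
-*--------

Derivation:
Segment 0: (1,3) -> (1,4)
Segment 1: (1,4) -> (1,6)
Segment 2: (1,6) -> (1,5)
Segment 3: (1,5) -> (1,0)
Segment 4: (1,0) -> (1,4)
Segment 5: (1,4) -> (-0,4)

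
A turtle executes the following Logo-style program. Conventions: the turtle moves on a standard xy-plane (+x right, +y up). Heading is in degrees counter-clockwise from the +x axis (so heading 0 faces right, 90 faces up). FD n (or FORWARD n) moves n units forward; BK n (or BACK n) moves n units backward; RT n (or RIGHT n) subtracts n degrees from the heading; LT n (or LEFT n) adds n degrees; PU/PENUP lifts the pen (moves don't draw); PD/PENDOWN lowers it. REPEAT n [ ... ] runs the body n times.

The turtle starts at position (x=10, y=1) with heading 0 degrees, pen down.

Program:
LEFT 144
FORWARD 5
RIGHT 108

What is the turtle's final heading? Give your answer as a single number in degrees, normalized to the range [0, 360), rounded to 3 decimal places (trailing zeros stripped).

Executing turtle program step by step:
Start: pos=(10,1), heading=0, pen down
LT 144: heading 0 -> 144
FD 5: (10,1) -> (5.955,3.939) [heading=144, draw]
RT 108: heading 144 -> 36
Final: pos=(5.955,3.939), heading=36, 1 segment(s) drawn

Answer: 36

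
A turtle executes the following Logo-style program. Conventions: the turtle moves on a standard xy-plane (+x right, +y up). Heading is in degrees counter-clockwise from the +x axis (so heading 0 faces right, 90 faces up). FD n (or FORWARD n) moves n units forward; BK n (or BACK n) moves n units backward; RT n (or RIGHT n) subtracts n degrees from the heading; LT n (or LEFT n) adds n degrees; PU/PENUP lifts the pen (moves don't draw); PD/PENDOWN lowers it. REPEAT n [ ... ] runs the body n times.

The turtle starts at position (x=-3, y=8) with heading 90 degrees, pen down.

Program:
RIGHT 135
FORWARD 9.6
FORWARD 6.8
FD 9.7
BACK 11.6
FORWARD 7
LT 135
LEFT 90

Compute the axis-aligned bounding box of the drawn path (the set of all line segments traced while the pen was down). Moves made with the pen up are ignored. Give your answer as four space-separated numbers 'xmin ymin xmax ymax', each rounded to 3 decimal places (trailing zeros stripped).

Answer: -3 -10.455 15.455 8

Derivation:
Executing turtle program step by step:
Start: pos=(-3,8), heading=90, pen down
RT 135: heading 90 -> 315
FD 9.6: (-3,8) -> (3.788,1.212) [heading=315, draw]
FD 6.8: (3.788,1.212) -> (8.597,-3.597) [heading=315, draw]
FD 9.7: (8.597,-3.597) -> (15.455,-10.455) [heading=315, draw]
BK 11.6: (15.455,-10.455) -> (7.253,-2.253) [heading=315, draw]
FD 7: (7.253,-2.253) -> (12.203,-7.203) [heading=315, draw]
LT 135: heading 315 -> 90
LT 90: heading 90 -> 180
Final: pos=(12.203,-7.203), heading=180, 5 segment(s) drawn

Segment endpoints: x in {-3, 3.788, 7.253, 8.597, 12.203, 15.455}, y in {-10.455, -7.203, -3.597, -2.253, 1.212, 8}
xmin=-3, ymin=-10.455, xmax=15.455, ymax=8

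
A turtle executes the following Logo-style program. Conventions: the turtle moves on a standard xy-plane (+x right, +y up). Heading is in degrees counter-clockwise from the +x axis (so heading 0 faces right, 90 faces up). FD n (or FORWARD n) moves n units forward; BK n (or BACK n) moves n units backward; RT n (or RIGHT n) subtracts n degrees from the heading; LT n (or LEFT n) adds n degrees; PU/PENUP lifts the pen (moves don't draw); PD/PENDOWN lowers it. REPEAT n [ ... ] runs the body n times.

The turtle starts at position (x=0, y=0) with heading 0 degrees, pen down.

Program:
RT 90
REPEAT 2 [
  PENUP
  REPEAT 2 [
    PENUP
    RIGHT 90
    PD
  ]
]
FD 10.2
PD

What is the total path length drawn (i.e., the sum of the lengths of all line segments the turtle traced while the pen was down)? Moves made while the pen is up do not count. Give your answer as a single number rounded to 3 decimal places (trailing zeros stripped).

Executing turtle program step by step:
Start: pos=(0,0), heading=0, pen down
RT 90: heading 0 -> 270
REPEAT 2 [
  -- iteration 1/2 --
  PU: pen up
  REPEAT 2 [
    -- iteration 1/2 --
    PU: pen up
    RT 90: heading 270 -> 180
    PD: pen down
    -- iteration 2/2 --
    PU: pen up
    RT 90: heading 180 -> 90
    PD: pen down
  ]
  -- iteration 2/2 --
  PU: pen up
  REPEAT 2 [
    -- iteration 1/2 --
    PU: pen up
    RT 90: heading 90 -> 0
    PD: pen down
    -- iteration 2/2 --
    PU: pen up
    RT 90: heading 0 -> 270
    PD: pen down
  ]
]
FD 10.2: (0,0) -> (0,-10.2) [heading=270, draw]
PD: pen down
Final: pos=(0,-10.2), heading=270, 1 segment(s) drawn

Segment lengths:
  seg 1: (0,0) -> (0,-10.2), length = 10.2
Total = 10.2

Answer: 10.2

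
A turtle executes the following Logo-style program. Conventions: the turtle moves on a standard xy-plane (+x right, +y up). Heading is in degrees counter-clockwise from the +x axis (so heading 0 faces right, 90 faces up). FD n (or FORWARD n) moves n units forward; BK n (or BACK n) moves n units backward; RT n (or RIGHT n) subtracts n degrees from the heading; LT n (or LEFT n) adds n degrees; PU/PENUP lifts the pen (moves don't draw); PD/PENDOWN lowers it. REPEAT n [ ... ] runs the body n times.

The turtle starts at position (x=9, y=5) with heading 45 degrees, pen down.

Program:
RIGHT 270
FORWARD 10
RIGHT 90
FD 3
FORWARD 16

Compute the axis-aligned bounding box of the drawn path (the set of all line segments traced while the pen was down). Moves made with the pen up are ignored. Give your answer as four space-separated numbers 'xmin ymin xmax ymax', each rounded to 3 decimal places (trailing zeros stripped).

Executing turtle program step by step:
Start: pos=(9,5), heading=45, pen down
RT 270: heading 45 -> 135
FD 10: (9,5) -> (1.929,12.071) [heading=135, draw]
RT 90: heading 135 -> 45
FD 3: (1.929,12.071) -> (4.05,14.192) [heading=45, draw]
FD 16: (4.05,14.192) -> (15.364,25.506) [heading=45, draw]
Final: pos=(15.364,25.506), heading=45, 3 segment(s) drawn

Segment endpoints: x in {1.929, 4.05, 9, 15.364}, y in {5, 12.071, 14.192, 25.506}
xmin=1.929, ymin=5, xmax=15.364, ymax=25.506

Answer: 1.929 5 15.364 25.506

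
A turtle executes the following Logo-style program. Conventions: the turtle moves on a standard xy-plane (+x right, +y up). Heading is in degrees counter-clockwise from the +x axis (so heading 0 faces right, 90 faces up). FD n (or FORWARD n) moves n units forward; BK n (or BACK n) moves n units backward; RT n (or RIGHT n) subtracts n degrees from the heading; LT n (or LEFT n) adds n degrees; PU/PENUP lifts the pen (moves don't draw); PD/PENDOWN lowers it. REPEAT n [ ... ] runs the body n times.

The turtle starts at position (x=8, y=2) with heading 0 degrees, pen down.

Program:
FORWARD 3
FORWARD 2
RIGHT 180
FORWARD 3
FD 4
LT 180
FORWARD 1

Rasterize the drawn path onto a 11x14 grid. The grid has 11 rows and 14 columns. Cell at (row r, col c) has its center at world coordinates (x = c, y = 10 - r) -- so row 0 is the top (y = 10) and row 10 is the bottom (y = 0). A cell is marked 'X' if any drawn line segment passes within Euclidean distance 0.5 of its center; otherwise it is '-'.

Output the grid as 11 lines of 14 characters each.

Answer: --------------
--------------
--------------
--------------
--------------
--------------
--------------
--------------
------XXXXXXXX
--------------
--------------

Derivation:
Segment 0: (8,2) -> (11,2)
Segment 1: (11,2) -> (13,2)
Segment 2: (13,2) -> (10,2)
Segment 3: (10,2) -> (6,2)
Segment 4: (6,2) -> (7,2)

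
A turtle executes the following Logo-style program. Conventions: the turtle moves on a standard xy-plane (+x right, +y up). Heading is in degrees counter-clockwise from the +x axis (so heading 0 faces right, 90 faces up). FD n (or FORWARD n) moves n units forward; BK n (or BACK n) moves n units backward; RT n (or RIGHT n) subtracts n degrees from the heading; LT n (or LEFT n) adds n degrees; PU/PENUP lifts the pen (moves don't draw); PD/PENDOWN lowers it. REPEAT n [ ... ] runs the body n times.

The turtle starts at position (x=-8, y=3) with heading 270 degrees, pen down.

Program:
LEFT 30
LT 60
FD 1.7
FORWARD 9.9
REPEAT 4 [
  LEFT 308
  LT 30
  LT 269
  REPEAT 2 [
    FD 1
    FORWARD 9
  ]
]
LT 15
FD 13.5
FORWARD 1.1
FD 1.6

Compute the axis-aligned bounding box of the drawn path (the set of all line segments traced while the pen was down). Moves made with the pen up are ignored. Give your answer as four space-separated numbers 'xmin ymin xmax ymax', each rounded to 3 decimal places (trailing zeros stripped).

Answer: -18.108 -29.629 3.6 6.144

Derivation:
Executing turtle program step by step:
Start: pos=(-8,3), heading=270, pen down
LT 30: heading 270 -> 300
LT 60: heading 300 -> 0
FD 1.7: (-8,3) -> (-6.3,3) [heading=0, draw]
FD 9.9: (-6.3,3) -> (3.6,3) [heading=0, draw]
REPEAT 4 [
  -- iteration 1/4 --
  LT 308: heading 0 -> 308
  LT 30: heading 308 -> 338
  LT 269: heading 338 -> 247
  REPEAT 2 [
    -- iteration 1/2 --
    FD 1: (3.6,3) -> (3.209,2.079) [heading=247, draw]
    FD 9: (3.209,2.079) -> (-0.307,-6.205) [heading=247, draw]
    -- iteration 2/2 --
    FD 1: (-0.307,-6.205) -> (-0.698,-7.126) [heading=247, draw]
    FD 9: (-0.698,-7.126) -> (-4.215,-15.41) [heading=247, draw]
  ]
  -- iteration 2/4 --
  LT 308: heading 247 -> 195
  LT 30: heading 195 -> 225
  LT 269: heading 225 -> 134
  REPEAT 2 [
    -- iteration 1/2 --
    FD 1: (-4.215,-15.41) -> (-4.909,-14.691) [heading=134, draw]
    FD 9: (-4.909,-14.691) -> (-11.161,-8.217) [heading=134, draw]
    -- iteration 2/2 --
    FD 1: (-11.161,-8.217) -> (-11.856,-7.497) [heading=134, draw]
    FD 9: (-11.856,-7.497) -> (-18.108,-1.023) [heading=134, draw]
  ]
  -- iteration 3/4 --
  LT 308: heading 134 -> 82
  LT 30: heading 82 -> 112
  LT 269: heading 112 -> 21
  REPEAT 2 [
    -- iteration 1/2 --
    FD 1: (-18.108,-1.023) -> (-17.174,-0.665) [heading=21, draw]
    FD 9: (-17.174,-0.665) -> (-8.772,2.56) [heading=21, draw]
    -- iteration 2/2 --
    FD 1: (-8.772,2.56) -> (-7.838,2.919) [heading=21, draw]
    FD 9: (-7.838,2.919) -> (0.564,6.144) [heading=21, draw]
  ]
  -- iteration 4/4 --
  LT 308: heading 21 -> 329
  LT 30: heading 329 -> 359
  LT 269: heading 359 -> 268
  REPEAT 2 [
    -- iteration 1/2 --
    FD 1: (0.564,6.144) -> (0.529,5.145) [heading=268, draw]
    FD 9: (0.529,5.145) -> (0.215,-3.85) [heading=268, draw]
    -- iteration 2/2 --
    FD 1: (0.215,-3.85) -> (0.18,-4.849) [heading=268, draw]
    FD 9: (0.18,-4.849) -> (-0.134,-13.844) [heading=268, draw]
  ]
]
LT 15: heading 268 -> 283
FD 13.5: (-0.134,-13.844) -> (2.903,-26.998) [heading=283, draw]
FD 1.1: (2.903,-26.998) -> (3.15,-28.07) [heading=283, draw]
FD 1.6: (3.15,-28.07) -> (3.51,-29.629) [heading=283, draw]
Final: pos=(3.51,-29.629), heading=283, 21 segment(s) drawn

Segment endpoints: x in {-18.108, -17.174, -11.856, -11.161, -8.772, -8, -7.838, -6.3, -4.909, -4.215, -0.698, -0.307, -0.134, 0.18, 0.215, 0.529, 0.564, 2.903, 3.15, 3.209, 3.51, 3.6}, y in {-29.629, -28.07, -26.998, -15.41, -14.691, -13.844, -8.217, -7.497, -7.126, -6.205, -4.849, -3.85, -1.023, -0.665, 2.079, 2.56, 2.919, 3, 3, 3, 5.145, 6.144}
xmin=-18.108, ymin=-29.629, xmax=3.6, ymax=6.144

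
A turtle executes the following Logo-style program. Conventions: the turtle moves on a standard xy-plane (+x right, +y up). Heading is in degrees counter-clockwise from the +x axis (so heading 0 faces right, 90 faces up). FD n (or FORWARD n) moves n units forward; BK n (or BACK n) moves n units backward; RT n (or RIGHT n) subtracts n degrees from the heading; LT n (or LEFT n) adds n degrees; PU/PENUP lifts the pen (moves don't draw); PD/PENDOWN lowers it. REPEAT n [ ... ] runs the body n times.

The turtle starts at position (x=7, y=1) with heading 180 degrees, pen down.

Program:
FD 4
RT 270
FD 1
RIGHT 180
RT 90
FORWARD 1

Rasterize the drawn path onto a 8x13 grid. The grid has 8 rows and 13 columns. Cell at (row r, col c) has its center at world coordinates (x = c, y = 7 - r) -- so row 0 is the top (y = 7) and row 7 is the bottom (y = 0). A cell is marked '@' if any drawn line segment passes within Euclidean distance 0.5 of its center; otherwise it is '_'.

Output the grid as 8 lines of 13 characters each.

Segment 0: (7,1) -> (3,1)
Segment 1: (3,1) -> (3,0)
Segment 2: (3,0) -> (4,0)

Answer: _____________
_____________
_____________
_____________
_____________
_____________
___@@@@@_____
___@@________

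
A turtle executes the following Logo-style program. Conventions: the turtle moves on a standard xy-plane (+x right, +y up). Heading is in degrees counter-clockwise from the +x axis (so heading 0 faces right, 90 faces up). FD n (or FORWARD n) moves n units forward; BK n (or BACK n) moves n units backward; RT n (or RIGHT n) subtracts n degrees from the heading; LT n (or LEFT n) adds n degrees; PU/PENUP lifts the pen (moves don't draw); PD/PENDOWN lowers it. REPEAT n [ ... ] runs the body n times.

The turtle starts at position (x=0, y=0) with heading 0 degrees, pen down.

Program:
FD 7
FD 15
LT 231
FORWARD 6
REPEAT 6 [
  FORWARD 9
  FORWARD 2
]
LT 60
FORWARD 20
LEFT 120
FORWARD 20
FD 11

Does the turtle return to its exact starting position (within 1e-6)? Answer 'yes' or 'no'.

Answer: no

Derivation:
Executing turtle program step by step:
Start: pos=(0,0), heading=0, pen down
FD 7: (0,0) -> (7,0) [heading=0, draw]
FD 15: (7,0) -> (22,0) [heading=0, draw]
LT 231: heading 0 -> 231
FD 6: (22,0) -> (18.224,-4.663) [heading=231, draw]
REPEAT 6 [
  -- iteration 1/6 --
  FD 9: (18.224,-4.663) -> (12.56,-11.657) [heading=231, draw]
  FD 2: (12.56,-11.657) -> (11.302,-13.211) [heading=231, draw]
  -- iteration 2/6 --
  FD 9: (11.302,-13.211) -> (5.638,-20.206) [heading=231, draw]
  FD 2: (5.638,-20.206) -> (4.379,-21.76) [heading=231, draw]
  -- iteration 3/6 --
  FD 9: (4.379,-21.76) -> (-1.285,-28.754) [heading=231, draw]
  FD 2: (-1.285,-28.754) -> (-2.543,-30.309) [heading=231, draw]
  -- iteration 4/6 --
  FD 9: (-2.543,-30.309) -> (-8.207,-37.303) [heading=231, draw]
  FD 2: (-8.207,-37.303) -> (-9.466,-38.857) [heading=231, draw]
  -- iteration 5/6 --
  FD 9: (-9.466,-38.857) -> (-15.13,-45.852) [heading=231, draw]
  FD 2: (-15.13,-45.852) -> (-16.389,-47.406) [heading=231, draw]
  -- iteration 6/6 --
  FD 9: (-16.389,-47.406) -> (-22.052,-54.4) [heading=231, draw]
  FD 2: (-22.052,-54.4) -> (-23.311,-55.955) [heading=231, draw]
]
LT 60: heading 231 -> 291
FD 20: (-23.311,-55.955) -> (-16.144,-74.626) [heading=291, draw]
LT 120: heading 291 -> 51
FD 20: (-16.144,-74.626) -> (-3.557,-59.083) [heading=51, draw]
FD 11: (-3.557,-59.083) -> (3.365,-50.535) [heading=51, draw]
Final: pos=(3.365,-50.535), heading=51, 18 segment(s) drawn

Start position: (0, 0)
Final position: (3.365, -50.535)
Distance = 50.647; >= 1e-6 -> NOT closed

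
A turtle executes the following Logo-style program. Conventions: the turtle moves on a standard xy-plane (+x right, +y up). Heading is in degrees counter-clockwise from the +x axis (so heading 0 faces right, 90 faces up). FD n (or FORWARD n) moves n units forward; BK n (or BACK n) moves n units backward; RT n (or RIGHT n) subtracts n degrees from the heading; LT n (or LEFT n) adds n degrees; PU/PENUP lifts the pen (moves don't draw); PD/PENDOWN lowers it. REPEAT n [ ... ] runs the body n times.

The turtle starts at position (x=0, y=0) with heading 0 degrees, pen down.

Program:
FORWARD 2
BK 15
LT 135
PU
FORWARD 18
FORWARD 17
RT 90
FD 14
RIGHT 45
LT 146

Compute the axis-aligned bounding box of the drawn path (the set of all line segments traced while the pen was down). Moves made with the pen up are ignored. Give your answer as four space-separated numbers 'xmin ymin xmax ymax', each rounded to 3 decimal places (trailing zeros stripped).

Answer: -13 0 2 0

Derivation:
Executing turtle program step by step:
Start: pos=(0,0), heading=0, pen down
FD 2: (0,0) -> (2,0) [heading=0, draw]
BK 15: (2,0) -> (-13,0) [heading=0, draw]
LT 135: heading 0 -> 135
PU: pen up
FD 18: (-13,0) -> (-25.728,12.728) [heading=135, move]
FD 17: (-25.728,12.728) -> (-37.749,24.749) [heading=135, move]
RT 90: heading 135 -> 45
FD 14: (-37.749,24.749) -> (-27.849,34.648) [heading=45, move]
RT 45: heading 45 -> 0
LT 146: heading 0 -> 146
Final: pos=(-27.849,34.648), heading=146, 2 segment(s) drawn

Segment endpoints: x in {-13, 0, 2}, y in {0}
xmin=-13, ymin=0, xmax=2, ymax=0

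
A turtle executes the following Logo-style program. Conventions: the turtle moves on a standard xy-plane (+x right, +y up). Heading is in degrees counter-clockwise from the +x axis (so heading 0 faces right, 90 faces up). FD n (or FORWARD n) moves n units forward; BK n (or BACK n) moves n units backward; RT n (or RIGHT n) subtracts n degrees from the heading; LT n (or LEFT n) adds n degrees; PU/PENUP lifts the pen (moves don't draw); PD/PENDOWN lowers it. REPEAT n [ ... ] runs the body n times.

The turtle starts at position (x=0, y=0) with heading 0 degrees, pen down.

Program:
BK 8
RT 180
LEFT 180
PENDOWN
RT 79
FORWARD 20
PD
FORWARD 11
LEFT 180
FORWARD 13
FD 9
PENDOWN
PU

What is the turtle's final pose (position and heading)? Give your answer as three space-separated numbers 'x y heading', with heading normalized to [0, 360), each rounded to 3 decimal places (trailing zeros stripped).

Executing turtle program step by step:
Start: pos=(0,0), heading=0, pen down
BK 8: (0,0) -> (-8,0) [heading=0, draw]
RT 180: heading 0 -> 180
LT 180: heading 180 -> 0
PD: pen down
RT 79: heading 0 -> 281
FD 20: (-8,0) -> (-4.184,-19.633) [heading=281, draw]
PD: pen down
FD 11: (-4.184,-19.633) -> (-2.085,-30.43) [heading=281, draw]
LT 180: heading 281 -> 101
FD 13: (-2.085,-30.43) -> (-4.565,-17.669) [heading=101, draw]
FD 9: (-4.565,-17.669) -> (-6.283,-8.835) [heading=101, draw]
PD: pen down
PU: pen up
Final: pos=(-6.283,-8.835), heading=101, 5 segment(s) drawn

Answer: -6.283 -8.835 101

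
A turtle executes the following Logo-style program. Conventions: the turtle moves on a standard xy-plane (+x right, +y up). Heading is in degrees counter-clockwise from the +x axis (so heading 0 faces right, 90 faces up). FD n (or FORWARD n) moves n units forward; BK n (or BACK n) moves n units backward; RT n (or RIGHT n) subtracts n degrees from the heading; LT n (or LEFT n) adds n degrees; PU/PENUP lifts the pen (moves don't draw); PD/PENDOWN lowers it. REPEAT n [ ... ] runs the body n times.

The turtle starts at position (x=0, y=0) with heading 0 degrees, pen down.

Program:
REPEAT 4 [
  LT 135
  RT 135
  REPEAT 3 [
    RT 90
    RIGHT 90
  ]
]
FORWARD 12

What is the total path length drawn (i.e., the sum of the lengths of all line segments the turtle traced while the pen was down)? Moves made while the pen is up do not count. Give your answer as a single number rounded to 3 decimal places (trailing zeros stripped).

Executing turtle program step by step:
Start: pos=(0,0), heading=0, pen down
REPEAT 4 [
  -- iteration 1/4 --
  LT 135: heading 0 -> 135
  RT 135: heading 135 -> 0
  REPEAT 3 [
    -- iteration 1/3 --
    RT 90: heading 0 -> 270
    RT 90: heading 270 -> 180
    -- iteration 2/3 --
    RT 90: heading 180 -> 90
    RT 90: heading 90 -> 0
    -- iteration 3/3 --
    RT 90: heading 0 -> 270
    RT 90: heading 270 -> 180
  ]
  -- iteration 2/4 --
  LT 135: heading 180 -> 315
  RT 135: heading 315 -> 180
  REPEAT 3 [
    -- iteration 1/3 --
    RT 90: heading 180 -> 90
    RT 90: heading 90 -> 0
    -- iteration 2/3 --
    RT 90: heading 0 -> 270
    RT 90: heading 270 -> 180
    -- iteration 3/3 --
    RT 90: heading 180 -> 90
    RT 90: heading 90 -> 0
  ]
  -- iteration 3/4 --
  LT 135: heading 0 -> 135
  RT 135: heading 135 -> 0
  REPEAT 3 [
    -- iteration 1/3 --
    RT 90: heading 0 -> 270
    RT 90: heading 270 -> 180
    -- iteration 2/3 --
    RT 90: heading 180 -> 90
    RT 90: heading 90 -> 0
    -- iteration 3/3 --
    RT 90: heading 0 -> 270
    RT 90: heading 270 -> 180
  ]
  -- iteration 4/4 --
  LT 135: heading 180 -> 315
  RT 135: heading 315 -> 180
  REPEAT 3 [
    -- iteration 1/3 --
    RT 90: heading 180 -> 90
    RT 90: heading 90 -> 0
    -- iteration 2/3 --
    RT 90: heading 0 -> 270
    RT 90: heading 270 -> 180
    -- iteration 3/3 --
    RT 90: heading 180 -> 90
    RT 90: heading 90 -> 0
  ]
]
FD 12: (0,0) -> (12,0) [heading=0, draw]
Final: pos=(12,0), heading=0, 1 segment(s) drawn

Segment lengths:
  seg 1: (0,0) -> (12,0), length = 12
Total = 12

Answer: 12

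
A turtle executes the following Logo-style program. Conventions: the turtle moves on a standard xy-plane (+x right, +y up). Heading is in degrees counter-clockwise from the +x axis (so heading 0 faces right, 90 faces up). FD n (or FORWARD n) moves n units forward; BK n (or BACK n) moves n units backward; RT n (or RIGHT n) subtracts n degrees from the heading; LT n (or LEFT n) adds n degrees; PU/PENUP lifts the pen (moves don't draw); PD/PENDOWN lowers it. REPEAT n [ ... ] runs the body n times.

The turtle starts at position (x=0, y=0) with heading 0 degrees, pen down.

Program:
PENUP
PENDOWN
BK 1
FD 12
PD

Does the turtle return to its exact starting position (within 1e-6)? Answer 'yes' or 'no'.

Answer: no

Derivation:
Executing turtle program step by step:
Start: pos=(0,0), heading=0, pen down
PU: pen up
PD: pen down
BK 1: (0,0) -> (-1,0) [heading=0, draw]
FD 12: (-1,0) -> (11,0) [heading=0, draw]
PD: pen down
Final: pos=(11,0), heading=0, 2 segment(s) drawn

Start position: (0, 0)
Final position: (11, 0)
Distance = 11; >= 1e-6 -> NOT closed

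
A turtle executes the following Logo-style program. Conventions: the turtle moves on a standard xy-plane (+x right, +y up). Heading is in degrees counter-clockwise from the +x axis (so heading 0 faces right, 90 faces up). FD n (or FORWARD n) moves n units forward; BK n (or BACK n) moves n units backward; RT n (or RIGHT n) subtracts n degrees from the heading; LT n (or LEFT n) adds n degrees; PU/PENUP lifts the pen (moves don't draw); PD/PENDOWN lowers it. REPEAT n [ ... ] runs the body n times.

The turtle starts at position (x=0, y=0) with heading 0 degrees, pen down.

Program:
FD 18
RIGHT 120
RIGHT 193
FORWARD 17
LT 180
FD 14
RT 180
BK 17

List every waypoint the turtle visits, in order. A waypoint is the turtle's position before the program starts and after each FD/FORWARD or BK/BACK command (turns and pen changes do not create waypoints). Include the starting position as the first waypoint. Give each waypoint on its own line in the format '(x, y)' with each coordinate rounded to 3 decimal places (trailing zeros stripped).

Answer: (0, 0)
(18, 0)
(29.594, 12.433)
(20.046, 2.194)
(8.452, -10.239)

Derivation:
Executing turtle program step by step:
Start: pos=(0,0), heading=0, pen down
FD 18: (0,0) -> (18,0) [heading=0, draw]
RT 120: heading 0 -> 240
RT 193: heading 240 -> 47
FD 17: (18,0) -> (29.594,12.433) [heading=47, draw]
LT 180: heading 47 -> 227
FD 14: (29.594,12.433) -> (20.046,2.194) [heading=227, draw]
RT 180: heading 227 -> 47
BK 17: (20.046,2.194) -> (8.452,-10.239) [heading=47, draw]
Final: pos=(8.452,-10.239), heading=47, 4 segment(s) drawn
Waypoints (5 total):
(0, 0)
(18, 0)
(29.594, 12.433)
(20.046, 2.194)
(8.452, -10.239)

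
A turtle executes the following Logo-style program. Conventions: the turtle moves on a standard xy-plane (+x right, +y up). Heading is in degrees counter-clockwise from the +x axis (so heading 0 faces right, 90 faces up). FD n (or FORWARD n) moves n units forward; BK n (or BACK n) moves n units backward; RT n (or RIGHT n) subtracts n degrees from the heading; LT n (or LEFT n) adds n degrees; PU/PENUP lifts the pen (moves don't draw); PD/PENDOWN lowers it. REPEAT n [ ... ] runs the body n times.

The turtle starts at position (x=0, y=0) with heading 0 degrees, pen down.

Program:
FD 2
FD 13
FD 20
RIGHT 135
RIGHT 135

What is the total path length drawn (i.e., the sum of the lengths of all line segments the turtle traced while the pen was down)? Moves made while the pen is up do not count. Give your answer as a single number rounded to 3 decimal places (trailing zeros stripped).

Answer: 35

Derivation:
Executing turtle program step by step:
Start: pos=(0,0), heading=0, pen down
FD 2: (0,0) -> (2,0) [heading=0, draw]
FD 13: (2,0) -> (15,0) [heading=0, draw]
FD 20: (15,0) -> (35,0) [heading=0, draw]
RT 135: heading 0 -> 225
RT 135: heading 225 -> 90
Final: pos=(35,0), heading=90, 3 segment(s) drawn

Segment lengths:
  seg 1: (0,0) -> (2,0), length = 2
  seg 2: (2,0) -> (15,0), length = 13
  seg 3: (15,0) -> (35,0), length = 20
Total = 35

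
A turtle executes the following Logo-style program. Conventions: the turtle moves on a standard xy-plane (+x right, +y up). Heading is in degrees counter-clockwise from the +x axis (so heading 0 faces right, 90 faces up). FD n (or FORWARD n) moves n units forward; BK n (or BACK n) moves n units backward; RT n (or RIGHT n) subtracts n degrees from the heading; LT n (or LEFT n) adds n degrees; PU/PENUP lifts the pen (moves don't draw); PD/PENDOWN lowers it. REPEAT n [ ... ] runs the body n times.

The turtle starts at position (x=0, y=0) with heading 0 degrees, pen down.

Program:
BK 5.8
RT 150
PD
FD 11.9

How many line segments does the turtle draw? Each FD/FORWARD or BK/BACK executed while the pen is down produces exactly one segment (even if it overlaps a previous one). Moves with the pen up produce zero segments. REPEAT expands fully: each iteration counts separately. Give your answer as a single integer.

Executing turtle program step by step:
Start: pos=(0,0), heading=0, pen down
BK 5.8: (0,0) -> (-5.8,0) [heading=0, draw]
RT 150: heading 0 -> 210
PD: pen down
FD 11.9: (-5.8,0) -> (-16.106,-5.95) [heading=210, draw]
Final: pos=(-16.106,-5.95), heading=210, 2 segment(s) drawn
Segments drawn: 2

Answer: 2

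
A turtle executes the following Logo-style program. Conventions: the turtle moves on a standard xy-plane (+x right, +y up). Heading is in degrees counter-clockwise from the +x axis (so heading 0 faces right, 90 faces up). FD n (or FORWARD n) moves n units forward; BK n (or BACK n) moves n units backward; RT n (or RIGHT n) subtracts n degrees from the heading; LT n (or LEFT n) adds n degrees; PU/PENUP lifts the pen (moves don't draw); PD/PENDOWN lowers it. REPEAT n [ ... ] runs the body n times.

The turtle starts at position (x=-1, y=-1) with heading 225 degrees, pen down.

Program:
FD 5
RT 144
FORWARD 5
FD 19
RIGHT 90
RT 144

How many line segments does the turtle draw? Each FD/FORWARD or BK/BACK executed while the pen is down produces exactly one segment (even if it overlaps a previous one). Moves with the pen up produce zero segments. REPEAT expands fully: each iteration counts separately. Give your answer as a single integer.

Answer: 3

Derivation:
Executing turtle program step by step:
Start: pos=(-1,-1), heading=225, pen down
FD 5: (-1,-1) -> (-4.536,-4.536) [heading=225, draw]
RT 144: heading 225 -> 81
FD 5: (-4.536,-4.536) -> (-3.753,0.403) [heading=81, draw]
FD 19: (-3.753,0.403) -> (-0.781,19.169) [heading=81, draw]
RT 90: heading 81 -> 351
RT 144: heading 351 -> 207
Final: pos=(-0.781,19.169), heading=207, 3 segment(s) drawn
Segments drawn: 3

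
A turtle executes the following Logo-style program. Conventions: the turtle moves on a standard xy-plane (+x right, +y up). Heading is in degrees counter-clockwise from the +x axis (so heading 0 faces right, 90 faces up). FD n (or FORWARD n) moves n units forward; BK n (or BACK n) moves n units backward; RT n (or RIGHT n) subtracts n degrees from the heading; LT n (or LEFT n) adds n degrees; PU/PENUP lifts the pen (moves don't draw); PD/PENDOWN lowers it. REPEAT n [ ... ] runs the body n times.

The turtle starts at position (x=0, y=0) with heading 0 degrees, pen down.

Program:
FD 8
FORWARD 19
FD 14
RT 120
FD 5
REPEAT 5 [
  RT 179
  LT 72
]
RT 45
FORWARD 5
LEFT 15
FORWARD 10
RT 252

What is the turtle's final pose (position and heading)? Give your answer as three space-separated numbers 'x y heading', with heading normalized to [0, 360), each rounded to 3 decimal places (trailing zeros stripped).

Answer: 51.39 3.116 143

Derivation:
Executing turtle program step by step:
Start: pos=(0,0), heading=0, pen down
FD 8: (0,0) -> (8,0) [heading=0, draw]
FD 19: (8,0) -> (27,0) [heading=0, draw]
FD 14: (27,0) -> (41,0) [heading=0, draw]
RT 120: heading 0 -> 240
FD 5: (41,0) -> (38.5,-4.33) [heading=240, draw]
REPEAT 5 [
  -- iteration 1/5 --
  RT 179: heading 240 -> 61
  LT 72: heading 61 -> 133
  -- iteration 2/5 --
  RT 179: heading 133 -> 314
  LT 72: heading 314 -> 26
  -- iteration 3/5 --
  RT 179: heading 26 -> 207
  LT 72: heading 207 -> 279
  -- iteration 4/5 --
  RT 179: heading 279 -> 100
  LT 72: heading 100 -> 172
  -- iteration 5/5 --
  RT 179: heading 172 -> 353
  LT 72: heading 353 -> 65
]
RT 45: heading 65 -> 20
FD 5: (38.5,-4.33) -> (43.198,-2.62) [heading=20, draw]
LT 15: heading 20 -> 35
FD 10: (43.198,-2.62) -> (51.39,3.116) [heading=35, draw]
RT 252: heading 35 -> 143
Final: pos=(51.39,3.116), heading=143, 6 segment(s) drawn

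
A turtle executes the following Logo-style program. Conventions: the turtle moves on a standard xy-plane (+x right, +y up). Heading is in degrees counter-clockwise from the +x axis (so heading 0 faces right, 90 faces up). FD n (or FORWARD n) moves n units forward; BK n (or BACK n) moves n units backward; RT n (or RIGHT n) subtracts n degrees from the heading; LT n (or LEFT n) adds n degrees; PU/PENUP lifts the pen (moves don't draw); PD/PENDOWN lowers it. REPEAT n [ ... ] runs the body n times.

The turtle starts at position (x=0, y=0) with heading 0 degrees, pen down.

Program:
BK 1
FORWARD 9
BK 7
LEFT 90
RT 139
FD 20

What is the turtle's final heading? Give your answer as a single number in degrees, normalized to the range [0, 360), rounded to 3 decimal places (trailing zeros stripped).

Executing turtle program step by step:
Start: pos=(0,0), heading=0, pen down
BK 1: (0,0) -> (-1,0) [heading=0, draw]
FD 9: (-1,0) -> (8,0) [heading=0, draw]
BK 7: (8,0) -> (1,0) [heading=0, draw]
LT 90: heading 0 -> 90
RT 139: heading 90 -> 311
FD 20: (1,0) -> (14.121,-15.094) [heading=311, draw]
Final: pos=(14.121,-15.094), heading=311, 4 segment(s) drawn

Answer: 311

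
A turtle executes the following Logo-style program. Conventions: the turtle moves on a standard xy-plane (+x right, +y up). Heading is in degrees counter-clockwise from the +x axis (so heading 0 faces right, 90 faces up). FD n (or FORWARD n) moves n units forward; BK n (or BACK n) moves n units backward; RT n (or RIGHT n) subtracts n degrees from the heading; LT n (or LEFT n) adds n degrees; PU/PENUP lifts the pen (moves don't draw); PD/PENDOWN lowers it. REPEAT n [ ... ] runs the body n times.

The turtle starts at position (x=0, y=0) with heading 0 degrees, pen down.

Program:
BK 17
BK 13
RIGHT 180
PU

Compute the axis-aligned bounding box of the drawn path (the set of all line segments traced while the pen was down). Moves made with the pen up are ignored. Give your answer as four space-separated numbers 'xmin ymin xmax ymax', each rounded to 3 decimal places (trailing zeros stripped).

Answer: -30 0 0 0

Derivation:
Executing turtle program step by step:
Start: pos=(0,0), heading=0, pen down
BK 17: (0,0) -> (-17,0) [heading=0, draw]
BK 13: (-17,0) -> (-30,0) [heading=0, draw]
RT 180: heading 0 -> 180
PU: pen up
Final: pos=(-30,0), heading=180, 2 segment(s) drawn

Segment endpoints: x in {-30, -17, 0}, y in {0}
xmin=-30, ymin=0, xmax=0, ymax=0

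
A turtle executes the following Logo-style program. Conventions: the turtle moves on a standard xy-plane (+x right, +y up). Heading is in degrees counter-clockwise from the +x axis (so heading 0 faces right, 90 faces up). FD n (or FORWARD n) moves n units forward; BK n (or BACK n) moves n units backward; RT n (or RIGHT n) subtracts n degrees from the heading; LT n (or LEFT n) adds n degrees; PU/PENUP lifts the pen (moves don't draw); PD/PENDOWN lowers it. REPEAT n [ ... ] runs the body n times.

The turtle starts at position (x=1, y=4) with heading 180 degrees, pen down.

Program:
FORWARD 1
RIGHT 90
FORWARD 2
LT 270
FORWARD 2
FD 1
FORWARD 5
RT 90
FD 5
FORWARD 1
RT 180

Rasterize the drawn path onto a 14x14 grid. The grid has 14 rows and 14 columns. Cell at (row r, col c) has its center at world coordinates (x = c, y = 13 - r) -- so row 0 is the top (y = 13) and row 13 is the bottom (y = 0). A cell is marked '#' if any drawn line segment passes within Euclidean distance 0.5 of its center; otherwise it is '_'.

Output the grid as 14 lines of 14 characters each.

Segment 0: (1,4) -> (0,4)
Segment 1: (0,4) -> (0,6)
Segment 2: (0,6) -> (2,6)
Segment 3: (2,6) -> (3,6)
Segment 4: (3,6) -> (8,6)
Segment 5: (8,6) -> (8,1)
Segment 6: (8,1) -> (8,-0)

Answer: ______________
______________
______________
______________
______________
______________
______________
#########_____
#_______#_____
##______#_____
________#_____
________#_____
________#_____
________#_____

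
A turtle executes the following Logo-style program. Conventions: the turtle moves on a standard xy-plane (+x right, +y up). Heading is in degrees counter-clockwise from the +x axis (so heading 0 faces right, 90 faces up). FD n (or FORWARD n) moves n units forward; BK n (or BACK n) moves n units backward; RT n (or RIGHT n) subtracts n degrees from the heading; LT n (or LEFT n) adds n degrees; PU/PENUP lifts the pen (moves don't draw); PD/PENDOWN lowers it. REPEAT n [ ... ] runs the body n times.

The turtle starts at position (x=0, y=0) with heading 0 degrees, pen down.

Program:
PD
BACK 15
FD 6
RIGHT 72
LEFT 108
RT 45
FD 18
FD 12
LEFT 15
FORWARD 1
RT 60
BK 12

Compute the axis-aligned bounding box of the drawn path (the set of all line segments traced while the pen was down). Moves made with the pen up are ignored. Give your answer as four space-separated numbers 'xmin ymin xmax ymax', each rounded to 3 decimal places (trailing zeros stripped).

Executing turtle program step by step:
Start: pos=(0,0), heading=0, pen down
PD: pen down
BK 15: (0,0) -> (-15,0) [heading=0, draw]
FD 6: (-15,0) -> (-9,0) [heading=0, draw]
RT 72: heading 0 -> 288
LT 108: heading 288 -> 36
RT 45: heading 36 -> 351
FD 18: (-9,0) -> (8.778,-2.816) [heading=351, draw]
FD 12: (8.778,-2.816) -> (20.631,-4.693) [heading=351, draw]
LT 15: heading 351 -> 6
FD 1: (20.631,-4.693) -> (21.625,-4.589) [heading=6, draw]
RT 60: heading 6 -> 306
BK 12: (21.625,-4.589) -> (14.572,5.12) [heading=306, draw]
Final: pos=(14.572,5.12), heading=306, 6 segment(s) drawn

Segment endpoints: x in {-15, -9, 0, 8.778, 14.572, 20.631, 21.625}, y in {-4.693, -4.589, -2.816, 0, 5.12}
xmin=-15, ymin=-4.693, xmax=21.625, ymax=5.12

Answer: -15 -4.693 21.625 5.12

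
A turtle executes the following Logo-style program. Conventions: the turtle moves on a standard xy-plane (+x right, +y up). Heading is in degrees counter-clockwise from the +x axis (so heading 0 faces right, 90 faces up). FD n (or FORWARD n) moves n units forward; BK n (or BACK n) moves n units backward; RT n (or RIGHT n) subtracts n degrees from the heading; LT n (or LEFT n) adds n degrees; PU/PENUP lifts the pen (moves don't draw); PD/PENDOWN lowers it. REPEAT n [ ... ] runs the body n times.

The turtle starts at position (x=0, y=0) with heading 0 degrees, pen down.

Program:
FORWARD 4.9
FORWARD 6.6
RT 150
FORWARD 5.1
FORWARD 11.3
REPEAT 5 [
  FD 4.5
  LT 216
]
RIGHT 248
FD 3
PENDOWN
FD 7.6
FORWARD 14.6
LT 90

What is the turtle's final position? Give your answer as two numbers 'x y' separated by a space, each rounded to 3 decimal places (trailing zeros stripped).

Answer: 17.155 -23.715

Derivation:
Executing turtle program step by step:
Start: pos=(0,0), heading=0, pen down
FD 4.9: (0,0) -> (4.9,0) [heading=0, draw]
FD 6.6: (4.9,0) -> (11.5,0) [heading=0, draw]
RT 150: heading 0 -> 210
FD 5.1: (11.5,0) -> (7.083,-2.55) [heading=210, draw]
FD 11.3: (7.083,-2.55) -> (-2.703,-8.2) [heading=210, draw]
REPEAT 5 [
  -- iteration 1/5 --
  FD 4.5: (-2.703,-8.2) -> (-6.6,-10.45) [heading=210, draw]
  LT 216: heading 210 -> 66
  -- iteration 2/5 --
  FD 4.5: (-6.6,-10.45) -> (-4.77,-6.339) [heading=66, draw]
  LT 216: heading 66 -> 282
  -- iteration 3/5 --
  FD 4.5: (-4.77,-6.339) -> (-3.834,-10.741) [heading=282, draw]
  LT 216: heading 282 -> 138
  -- iteration 4/5 --
  FD 4.5: (-3.834,-10.741) -> (-7.178,-7.73) [heading=138, draw]
  LT 216: heading 138 -> 354
  -- iteration 5/5 --
  FD 4.5: (-7.178,-7.73) -> (-2.703,-8.2) [heading=354, draw]
  LT 216: heading 354 -> 210
]
RT 248: heading 210 -> 322
FD 3: (-2.703,-8.2) -> (-0.339,-10.047) [heading=322, draw]
PD: pen down
FD 7.6: (-0.339,-10.047) -> (5.65,-14.726) [heading=322, draw]
FD 14.6: (5.65,-14.726) -> (17.155,-23.715) [heading=322, draw]
LT 90: heading 322 -> 52
Final: pos=(17.155,-23.715), heading=52, 12 segment(s) drawn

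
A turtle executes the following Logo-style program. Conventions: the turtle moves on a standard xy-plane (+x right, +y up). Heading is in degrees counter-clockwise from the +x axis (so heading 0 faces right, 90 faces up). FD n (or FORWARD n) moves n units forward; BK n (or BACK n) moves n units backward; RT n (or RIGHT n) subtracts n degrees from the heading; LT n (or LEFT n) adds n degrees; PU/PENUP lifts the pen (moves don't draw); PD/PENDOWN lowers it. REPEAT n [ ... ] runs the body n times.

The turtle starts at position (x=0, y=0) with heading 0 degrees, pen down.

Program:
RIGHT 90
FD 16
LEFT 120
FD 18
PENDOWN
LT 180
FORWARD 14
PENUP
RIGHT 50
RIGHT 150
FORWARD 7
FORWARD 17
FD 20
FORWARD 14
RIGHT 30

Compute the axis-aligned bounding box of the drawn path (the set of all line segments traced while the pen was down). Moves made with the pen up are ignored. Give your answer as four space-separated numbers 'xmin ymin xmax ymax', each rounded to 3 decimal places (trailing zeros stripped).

Answer: 0 -16 15.588 0

Derivation:
Executing turtle program step by step:
Start: pos=(0,0), heading=0, pen down
RT 90: heading 0 -> 270
FD 16: (0,0) -> (0,-16) [heading=270, draw]
LT 120: heading 270 -> 30
FD 18: (0,-16) -> (15.588,-7) [heading=30, draw]
PD: pen down
LT 180: heading 30 -> 210
FD 14: (15.588,-7) -> (3.464,-14) [heading=210, draw]
PU: pen up
RT 50: heading 210 -> 160
RT 150: heading 160 -> 10
FD 7: (3.464,-14) -> (10.358,-12.784) [heading=10, move]
FD 17: (10.358,-12.784) -> (27.099,-9.832) [heading=10, move]
FD 20: (27.099,-9.832) -> (46.796,-6.359) [heading=10, move]
FD 14: (46.796,-6.359) -> (60.583,-3.928) [heading=10, move]
RT 30: heading 10 -> 340
Final: pos=(60.583,-3.928), heading=340, 3 segment(s) drawn

Segment endpoints: x in {0, 0, 3.464, 15.588}, y in {-16, -14, -7, 0}
xmin=0, ymin=-16, xmax=15.588, ymax=0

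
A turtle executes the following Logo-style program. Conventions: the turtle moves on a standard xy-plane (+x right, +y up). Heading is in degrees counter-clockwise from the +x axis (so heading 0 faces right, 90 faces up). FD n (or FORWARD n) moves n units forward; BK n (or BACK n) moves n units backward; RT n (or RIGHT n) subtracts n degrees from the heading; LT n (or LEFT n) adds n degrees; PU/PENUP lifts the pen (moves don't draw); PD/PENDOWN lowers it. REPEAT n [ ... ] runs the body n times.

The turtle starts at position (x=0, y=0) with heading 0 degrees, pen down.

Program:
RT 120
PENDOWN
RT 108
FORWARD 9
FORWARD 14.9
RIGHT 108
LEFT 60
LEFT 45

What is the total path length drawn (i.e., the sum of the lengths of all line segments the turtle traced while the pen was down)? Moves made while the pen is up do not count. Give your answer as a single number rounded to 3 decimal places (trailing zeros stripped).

Executing turtle program step by step:
Start: pos=(0,0), heading=0, pen down
RT 120: heading 0 -> 240
PD: pen down
RT 108: heading 240 -> 132
FD 9: (0,0) -> (-6.022,6.688) [heading=132, draw]
FD 14.9: (-6.022,6.688) -> (-15.992,17.761) [heading=132, draw]
RT 108: heading 132 -> 24
LT 60: heading 24 -> 84
LT 45: heading 84 -> 129
Final: pos=(-15.992,17.761), heading=129, 2 segment(s) drawn

Segment lengths:
  seg 1: (0,0) -> (-6.022,6.688), length = 9
  seg 2: (-6.022,6.688) -> (-15.992,17.761), length = 14.9
Total = 23.9

Answer: 23.9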